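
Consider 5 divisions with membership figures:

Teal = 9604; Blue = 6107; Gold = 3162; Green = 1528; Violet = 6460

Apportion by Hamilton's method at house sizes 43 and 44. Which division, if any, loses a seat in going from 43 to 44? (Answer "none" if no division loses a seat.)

At 43 seats: Teal 15, Blue 10, Gold 5, Green 3, Violet 10.
At 44 seats: Teal 16, Blue 10, Gold 5, Green 2, Violet 11.
Green drops from 3 to 2.

Green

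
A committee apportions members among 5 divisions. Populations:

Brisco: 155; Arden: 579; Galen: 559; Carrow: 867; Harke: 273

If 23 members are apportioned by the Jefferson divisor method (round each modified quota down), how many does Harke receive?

Standard divisor 2433/23 ≈ 105.783; standard quotas: Brisco 1.465, Arden 5.473, Galen 5.284, Carrow 8.196, Harke 2.581.
Rounding down gives 1, 5, 5, 8, 2 = 21 seats, so the divisor must be adjusted.
With modified divisor 95: modified quotas Brisco 1.632, Arden 6.095, Galen 5.884, Carrow 9.126, Harke 2.874.
Rounding down: Brisco 1, Arden 6, Galen 5, Carrow 9, Harke 2 (total 23).
Harke receives 2.

2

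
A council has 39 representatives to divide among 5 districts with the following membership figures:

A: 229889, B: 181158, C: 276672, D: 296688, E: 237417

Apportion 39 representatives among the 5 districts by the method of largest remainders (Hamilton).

Standard divisor: 1221824 ÷ 39 ≈ 31328.821.
Standard quotas: A 7.3379, B 5.7825, C 8.8312, D 9.4701, E 7.5782.
Lower quotas: A 7, B 5, C 8, D 9, E 7 (sum 36, leaving 3 seats).
Remainders in descending order: C 0.8312, B 0.7825, E 0.5782, D 0.4701, A 0.3379.
Largest remainders: C, B, E receive the extra seats.

A 7, B 6, C 9, D 9, E 8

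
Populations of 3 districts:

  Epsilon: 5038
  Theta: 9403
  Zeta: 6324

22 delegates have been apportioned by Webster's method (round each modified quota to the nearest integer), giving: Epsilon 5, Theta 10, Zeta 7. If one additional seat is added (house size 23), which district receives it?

Priority for the next seat is population ÷ (current seats + 0.5).
Priorities: Epsilon 916.000, Theta 895.524, Zeta 843.200.
Highest priority: Epsilon.

Epsilon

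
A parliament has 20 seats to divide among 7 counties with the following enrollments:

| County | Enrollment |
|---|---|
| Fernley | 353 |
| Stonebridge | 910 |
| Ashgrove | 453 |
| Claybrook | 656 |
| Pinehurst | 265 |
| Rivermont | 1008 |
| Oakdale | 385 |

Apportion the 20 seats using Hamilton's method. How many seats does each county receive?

The standard divisor is 4030/20 ≈ 201.5.
Standard quotas: Fernley 1.752, Stonebridge 4.516, Ashgrove 2.248, Claybrook 3.256, Pinehurst 1.315, Rivermont 5.002, Oakdale 1.911.
Lower quotas: Fernley 1, Stonebridge 4, Ashgrove 2, Claybrook 3, Pinehurst 1, Rivermont 5, Oakdale 1 (sum 17, leaving 3 seats).
Remainders in descending order: Oakdale 0.911, Fernley 0.752, Stonebridge 0.516, Pinehurst 0.315, Claybrook 0.256, Ashgrove 0.248, Rivermont 0.002.
The surplus seats go to Oakdale, Fernley, Stonebridge.

Fernley: 2; Stonebridge: 5; Ashgrove: 2; Claybrook: 3; Pinehurst: 1; Rivermont: 5; Oakdale: 2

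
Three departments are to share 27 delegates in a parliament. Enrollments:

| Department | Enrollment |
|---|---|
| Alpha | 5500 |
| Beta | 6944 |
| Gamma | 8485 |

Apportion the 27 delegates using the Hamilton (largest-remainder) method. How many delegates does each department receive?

Alpha: 7, Beta: 9, Gamma: 11

Standard divisor: 20929 ÷ 27 ≈ 775.148.
Standard quotas: Alpha 7.0954, Beta 8.9583, Gamma 10.9463.
Lower quotas: Alpha 7, Beta 8, Gamma 10 (sum 25, leaving 2 seats).
Remainders in descending order: Beta 0.9583, Gamma 0.9463, Alpha 0.0954.
Largest remainders: Beta, Gamma receive the extra seats.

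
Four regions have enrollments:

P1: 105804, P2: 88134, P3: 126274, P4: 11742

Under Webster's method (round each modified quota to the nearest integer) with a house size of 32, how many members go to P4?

Standard divisor 331954/32 ≈ 10373.562; standard quotas: P1 10.199, P2 8.496, P3 12.173, P4 1.132.
Rounding to the nearest integer gives 10, 8, 12, 1 = 31 seats, so the divisor must be adjusted.
With modified divisor 10200: modified quotas P1 10.373, P2 8.641, P3 12.380, P4 1.151.
Rounding to the nearest integer: P1 10, P2 9, P3 12, P4 1 (total 32).
P4 receives 1.

1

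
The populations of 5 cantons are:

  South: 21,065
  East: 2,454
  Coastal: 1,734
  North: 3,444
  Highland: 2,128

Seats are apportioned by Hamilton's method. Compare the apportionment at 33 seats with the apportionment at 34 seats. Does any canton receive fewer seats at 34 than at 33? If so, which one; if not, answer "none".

At 33 seats: South 22, East 3, Coastal 2, North 4, Highland 2.
At 34 seats: South 23, East 3, Coastal 2, North 4, Highland 2.
No canton's allocation decreased.

none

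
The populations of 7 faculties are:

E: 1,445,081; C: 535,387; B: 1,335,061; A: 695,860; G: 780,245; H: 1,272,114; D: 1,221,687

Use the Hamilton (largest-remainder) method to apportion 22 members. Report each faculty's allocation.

E 4, C 2, B 4, A 2, G 2, H 4, D 4

The standard divisor is 7285435/22 ≈ 331156.136.
Standard quotas: E 4.3637, C 1.6167, B 4.0315, A 2.1013, G 2.3561, H 3.8414, D 3.6892.
Lower quotas: E 4, C 1, B 4, A 2, G 2, H 3, D 3 (sum 19, leaving 3 seats).
Remainders in descending order: H 0.8414, D 0.6892, C 0.6167, E 0.3637, G 0.3561, A 0.1013, B 0.0315.
Largest remainders: H, D, C receive the extra seats.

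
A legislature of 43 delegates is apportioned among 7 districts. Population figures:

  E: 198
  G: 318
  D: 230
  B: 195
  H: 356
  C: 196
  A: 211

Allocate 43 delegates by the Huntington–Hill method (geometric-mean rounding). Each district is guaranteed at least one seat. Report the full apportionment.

With divisor 40: modified quotas E 4.950, G 7.950, D 5.750, B 4.875, H 8.900, C 4.900, A 5.275.
Geometric-mean thresholds: E √(4·5)=4.472, G √(7·8)=7.483, D √(5·6)=5.477, B √(4·5)=4.472, H √(8·9)=8.485, C √(4·5)=4.472, A √(5·6)=5.477.
Each quota rounded against its threshold gives E 5, G 8, D 6, B 5, H 9, C 5, A 5 (total 43).

E=5, G=8, D=6, B=5, H=9, C=5, A=5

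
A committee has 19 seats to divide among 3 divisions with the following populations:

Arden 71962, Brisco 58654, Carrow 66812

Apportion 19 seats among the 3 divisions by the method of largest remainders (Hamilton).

Arden=7, Brisco=6, Carrow=6

The standard divisor is 197428/19 ≈ 10390.947.
Standard quotas: Arden 6.9255, Brisco 5.6447, Carrow 6.4298.
Lower quotas: Arden 6, Brisco 5, Carrow 6 (sum 17, leaving 2 seats).
Remainders in descending order: Arden 0.9255, Brisco 0.6447, Carrow 0.4298.
Largest remainders: Arden, Brisco receive the extra seats.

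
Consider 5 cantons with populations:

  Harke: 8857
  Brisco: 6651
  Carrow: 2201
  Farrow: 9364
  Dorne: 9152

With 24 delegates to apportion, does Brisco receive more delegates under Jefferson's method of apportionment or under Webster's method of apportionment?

Jefferson: Harke 6, Brisco 4, Carrow 1, Farrow 7, Dorne 6.
Webster: Harke 6, Brisco 5, Carrow 1, Farrow 6, Dorne 6.
Brisco gets 4 under Jefferson and 5 under Webster.

Webster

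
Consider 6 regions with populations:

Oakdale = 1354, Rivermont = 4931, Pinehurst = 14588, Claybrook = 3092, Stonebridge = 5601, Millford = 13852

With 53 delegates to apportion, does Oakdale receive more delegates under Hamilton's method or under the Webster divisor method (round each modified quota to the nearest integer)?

Hamilton: Oakdale 1, Rivermont 6, Pinehurst 18, Claybrook 4, Stonebridge 7, Millford 17.
Webster: Oakdale 2, Rivermont 6, Pinehurst 17, Claybrook 4, Stonebridge 7, Millford 17.
Oakdale gets 1 under Hamilton and 2 under Webster.

Webster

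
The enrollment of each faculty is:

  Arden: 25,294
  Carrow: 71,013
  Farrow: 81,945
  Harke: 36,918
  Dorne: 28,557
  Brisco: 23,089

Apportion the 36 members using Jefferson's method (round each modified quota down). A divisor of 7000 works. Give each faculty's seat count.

With modified divisor 7000: modified quotas Arden 3.613, Carrow 10.145, Farrow 11.706, Harke 5.274, Dorne 4.080, Brisco 3.298.
Rounding down: Arden 3, Carrow 10, Farrow 11, Harke 5, Dorne 4, Brisco 3 (total 36).

Arden 3, Carrow 10, Farrow 11, Harke 5, Dorne 4, Brisco 3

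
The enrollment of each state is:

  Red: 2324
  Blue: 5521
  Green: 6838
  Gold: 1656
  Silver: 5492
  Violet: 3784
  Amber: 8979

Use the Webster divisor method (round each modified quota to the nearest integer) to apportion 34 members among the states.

Red: 2, Blue: 5, Green: 7, Gold: 2, Silver: 5, Violet: 4, Amber: 9

Standard divisor 34594/34 ≈ 1017.471; standard quotas: Red 2.284, Blue 5.426, Green 6.721, Gold 1.628, Silver 5.398, Violet 3.719, Amber 8.825.
Rounding to the nearest integer gives Red 2, Blue 5, Green 7, Gold 2, Silver 5, Violet 4, Amber 9 — total 34, matching the house size, so no adjustment is needed.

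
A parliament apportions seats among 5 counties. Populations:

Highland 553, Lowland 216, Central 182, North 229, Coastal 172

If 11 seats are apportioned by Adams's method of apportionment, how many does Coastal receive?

Standard divisor 1352/11 ≈ 122.909; standard quotas: Highland 4.499, Lowland 1.757, Central 1.481, North 1.863, Coastal 1.399.
Rounding up gives 5, 2, 2, 2, 2 = 13 seats, so the divisor must be adjusted.
With modified divisor 177: modified quotas Highland 3.124, Lowland 1.220, Central 1.028, North 1.294, Coastal 0.972.
Rounding up: Highland 4, Lowland 2, Central 2, North 2, Coastal 1 (total 11).
Coastal receives 1.

1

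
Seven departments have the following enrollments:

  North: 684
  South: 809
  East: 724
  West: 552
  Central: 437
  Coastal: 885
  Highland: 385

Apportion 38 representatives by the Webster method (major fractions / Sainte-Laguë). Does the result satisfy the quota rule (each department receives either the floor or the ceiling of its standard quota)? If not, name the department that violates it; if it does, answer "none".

none

Standard quotas: North 5.807, South 6.868, East 6.147, West 4.686, Central 3.710, Coastal 7.513, Highland 3.269.
Webster allocation: North 6, South 7, East 6, West 5, Central 4, Coastal 7, Highland 3.
Every allocation lies between the lower and upper quota.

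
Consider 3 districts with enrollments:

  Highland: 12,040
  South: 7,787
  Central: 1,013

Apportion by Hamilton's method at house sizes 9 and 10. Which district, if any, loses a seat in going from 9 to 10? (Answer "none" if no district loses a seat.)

Central

At 9 seats: Highland 5, South 3, Central 1.
At 10 seats: Highland 6, South 4, Central 0.
Central drops from 1 to 0.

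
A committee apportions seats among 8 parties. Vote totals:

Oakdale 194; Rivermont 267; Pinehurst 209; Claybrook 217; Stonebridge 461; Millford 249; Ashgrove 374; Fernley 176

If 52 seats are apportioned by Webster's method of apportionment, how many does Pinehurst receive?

5

Standard divisor 2147/52 ≈ 41.288; standard quotas: Oakdale 4.699, Rivermont 6.467, Pinehurst 5.062, Claybrook 5.256, Stonebridge 11.165, Millford 6.031, Ashgrove 9.058, Fernley 4.263.
Rounding to the nearest integer gives 5, 6, 5, 5, 11, 6, 9, 4 = 51 seats, so the divisor must be adjusted.
With modified divisor 40.6: modified quotas Oakdale 4.778, Rivermont 6.576, Pinehurst 5.148, Claybrook 5.345, Stonebridge 11.355, Millford 6.133, Ashgrove 9.212, Fernley 4.335.
Rounding to the nearest integer: Oakdale 5, Rivermont 7, Pinehurst 5, Claybrook 5, Stonebridge 11, Millford 6, Ashgrove 9, Fernley 4 (total 52).
Pinehurst receives 5.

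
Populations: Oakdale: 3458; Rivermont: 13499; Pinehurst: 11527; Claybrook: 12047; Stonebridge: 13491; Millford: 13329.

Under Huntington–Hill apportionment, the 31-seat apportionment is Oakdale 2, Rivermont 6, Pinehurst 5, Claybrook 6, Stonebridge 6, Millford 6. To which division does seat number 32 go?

Pinehurst

Priority for the next seat is population ÷ (√(s·(s+1))).
Priorities: Oakdale 1411.723, Rivermont 2082.941, Pinehurst 2104.533, Claybrook 1858.892, Stonebridge 2081.706, Millford 2056.709.
Highest priority: Pinehurst.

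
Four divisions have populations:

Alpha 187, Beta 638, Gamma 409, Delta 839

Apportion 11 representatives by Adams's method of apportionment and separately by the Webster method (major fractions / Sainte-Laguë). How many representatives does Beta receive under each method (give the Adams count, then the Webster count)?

4 and 3

Adams: Alpha 1, Beta 4, Gamma 2, Delta 4.
Webster: Alpha 1, Beta 3, Gamma 2, Delta 5.
Beta gets 4 under Adams and 3 under Webster.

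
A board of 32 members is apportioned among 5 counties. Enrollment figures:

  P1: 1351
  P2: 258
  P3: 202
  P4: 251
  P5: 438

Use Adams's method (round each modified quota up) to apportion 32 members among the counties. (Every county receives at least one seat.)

P1 16, P2 4, P3 3, P4 3, P5 6

Standard divisor 2500/32 ≈ 78.125; standard quotas: P1 17.293, P2 3.302, P3 2.586, P4 3.213, P5 5.606.
Rounding up gives 18, 4, 3, 4, 6 = 35 seats, so the divisor must be adjusted.
With modified divisor 85: modified quotas P1 15.894, P2 3.035, P3 2.376, P4 2.953, P5 5.153.
Rounding up: P1 16, P2 4, P3 3, P4 3, P5 6 (total 32).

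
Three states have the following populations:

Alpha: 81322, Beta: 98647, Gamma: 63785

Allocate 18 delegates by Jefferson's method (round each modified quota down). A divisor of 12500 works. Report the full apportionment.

With modified divisor 12500: modified quotas Alpha 6.506, Beta 7.892, Gamma 5.103.
Rounding down: Alpha 6, Beta 7, Gamma 5 (total 18).

Alpha 6, Beta 7, Gamma 5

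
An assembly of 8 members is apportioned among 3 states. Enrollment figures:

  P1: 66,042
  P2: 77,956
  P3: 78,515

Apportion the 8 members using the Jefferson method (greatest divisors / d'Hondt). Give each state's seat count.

P1 2, P2 3, P3 3

Standard divisor 222513/8 ≈ 27814.125; standard quotas: P1 2.374, P2 2.803, P3 2.823.
Rounding down gives 2, 2, 2 = 6 seats, so the divisor must be adjusted.
With modified divisor 24000: modified quotas P1 2.752, P2 3.248, P3 3.271.
Rounding down: P1 2, P2 3, P3 3 (total 8).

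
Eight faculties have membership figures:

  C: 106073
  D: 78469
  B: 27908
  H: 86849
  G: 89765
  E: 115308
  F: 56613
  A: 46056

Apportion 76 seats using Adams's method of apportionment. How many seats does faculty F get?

Standard divisor 607041/76 ≈ 7987.382; standard quotas: C 13.280, D 9.824, B 3.494, H 10.873, G 11.238, E 14.436, F 7.088, A 5.766.
Rounding up gives 14, 10, 4, 11, 12, 15, 8, 6 = 80 seats, so the divisor must be adjusted.
With modified divisor 8500: modified quotas C 12.479, D 9.232, B 3.283, H 10.218, G 10.561, E 13.566, F 6.660, A 5.418.
Rounding up: C 13, D 10, B 4, H 11, G 11, E 14, F 7, A 6 (total 76).
F receives 7.

7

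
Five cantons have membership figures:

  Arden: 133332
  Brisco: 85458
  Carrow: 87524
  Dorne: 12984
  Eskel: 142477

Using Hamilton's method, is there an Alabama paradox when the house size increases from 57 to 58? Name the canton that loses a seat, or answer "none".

Dorne

At 57 seats: Arden 16, Brisco 10, Carrow 11, Dorne 2, Eskel 18.
At 58 seats: Arden 17, Brisco 11, Carrow 11, Dorne 1, Eskel 18.
Dorne drops from 2 to 1.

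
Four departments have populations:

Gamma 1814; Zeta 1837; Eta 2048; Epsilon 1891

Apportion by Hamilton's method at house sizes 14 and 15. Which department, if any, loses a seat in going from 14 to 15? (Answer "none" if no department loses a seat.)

At 14 seats: Gamma 3, Zeta 3, Eta 4, Epsilon 4.
At 15 seats: Gamma 3, Zeta 4, Eta 4, Epsilon 4.
No department's allocation decreased.

none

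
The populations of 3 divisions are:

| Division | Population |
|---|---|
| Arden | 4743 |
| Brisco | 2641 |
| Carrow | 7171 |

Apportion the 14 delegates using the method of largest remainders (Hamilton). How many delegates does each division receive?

Total 14555; standard divisor 14555/14 ≈ 1039.643.
Standard quotas: Arden 4.5621, Brisco 2.5403, Carrow 6.8976.
Lower quotas: Arden 4, Brisco 2, Carrow 6 (sum 12, leaving 2 seats).
Remainders in descending order: Carrow 0.8976, Arden 0.5621, Brisco 0.5403.
Largest remainders: Carrow, Arden receive the extra seats.

Arden 5, Brisco 2, Carrow 7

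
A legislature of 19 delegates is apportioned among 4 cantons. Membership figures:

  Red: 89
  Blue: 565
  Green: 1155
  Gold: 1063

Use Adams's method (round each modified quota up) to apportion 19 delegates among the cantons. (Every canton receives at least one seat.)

Red 1, Blue 4, Green 7, Gold 7

Standard divisor 2872/19 ≈ 151.158; standard quotas: Red 0.589, Blue 3.738, Green 7.641, Gold 7.032.
Rounding up gives 1, 4, 8, 8 = 21 seats, so the divisor must be adjusted.
With modified divisor 170: modified quotas Red 0.524, Blue 3.324, Green 6.794, Gold 6.253.
Rounding up: Red 1, Blue 4, Green 7, Gold 7 (total 19).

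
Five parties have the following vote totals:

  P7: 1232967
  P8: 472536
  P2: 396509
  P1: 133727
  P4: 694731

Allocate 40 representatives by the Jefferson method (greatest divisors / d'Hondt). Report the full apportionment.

P7 18, P8 6, P2 5, P1 1, P4 10

Standard divisor 2930470/40 ≈ 73261.75; standard quotas: P7 16.830, P8 6.450, P2 5.412, P1 1.825, P4 9.483.
Rounding down gives 16, 6, 5, 1, 9 = 37 seats, so the divisor must be adjusted.
With modified divisor 68000: modified quotas P7 18.132, P8 6.949, P2 5.831, P1 1.967, P4 10.217.
Rounding down: P7 18, P8 6, P2 5, P1 1, P4 10 (total 40).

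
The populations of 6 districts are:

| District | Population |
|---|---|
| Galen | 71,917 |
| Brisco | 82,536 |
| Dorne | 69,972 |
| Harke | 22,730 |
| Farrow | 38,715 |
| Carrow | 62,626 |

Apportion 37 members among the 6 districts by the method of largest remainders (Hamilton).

Total 348496; standard divisor 348496/37 ≈ 9418.811.
Standard quotas: Galen 7.6355, Brisco 8.7629, Dorne 7.4290, Harke 2.4133, Farrow 4.1104, Carrow 6.6490.
Lower quotas: Galen 7, Brisco 8, Dorne 7, Harke 2, Farrow 4, Carrow 6 (sum 34, leaving 3 seats).
Remainders in descending order: Brisco 0.7629, Carrow 0.6490, Galen 0.6355, Dorne 0.4290, Harke 0.4133, Farrow 0.1104.
Largest remainders: Brisco, Carrow, Galen receive the extra seats.

Galen=8, Brisco=9, Dorne=7, Harke=2, Farrow=4, Carrow=7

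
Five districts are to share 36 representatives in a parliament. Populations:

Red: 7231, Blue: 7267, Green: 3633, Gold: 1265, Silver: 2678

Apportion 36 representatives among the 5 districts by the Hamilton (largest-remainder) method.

Red=12; Blue=12; Green=6; Gold=2; Silver=4

Total 22074; standard divisor 22074/36 ≈ 613.167.
Standard quotas: Red 11.7929, Blue 11.8516, Green 5.9250, Gold 2.0631, Silver 4.3675.
Lower quotas: Red 11, Blue 11, Green 5, Gold 2, Silver 4 (sum 33, leaving 3 seats).
Remainders in descending order: Green 0.9250, Blue 0.8516, Red 0.7929, Silver 0.3675, Gold 0.0631.
The surplus seats go to Green, Blue, Red.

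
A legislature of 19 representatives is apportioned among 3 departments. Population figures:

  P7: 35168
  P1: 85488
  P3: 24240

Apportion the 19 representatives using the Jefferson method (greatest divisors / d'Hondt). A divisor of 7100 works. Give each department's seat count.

P7 4, P1 12, P3 3

With modified divisor 7100: modified quotas P7 4.953, P1 12.041, P3 3.414.
Rounding down: P7 4, P1 12, P3 3 (total 19).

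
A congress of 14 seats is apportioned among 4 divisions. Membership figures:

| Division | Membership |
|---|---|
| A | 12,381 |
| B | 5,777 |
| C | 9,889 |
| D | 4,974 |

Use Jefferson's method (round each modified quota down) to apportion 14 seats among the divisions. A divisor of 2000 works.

A: 6; B: 2; C: 4; D: 2

With modified divisor 2000: modified quotas A 6.191, B 2.889, C 4.944, D 2.487.
Rounding down: A 6, B 2, C 4, D 2 (total 14).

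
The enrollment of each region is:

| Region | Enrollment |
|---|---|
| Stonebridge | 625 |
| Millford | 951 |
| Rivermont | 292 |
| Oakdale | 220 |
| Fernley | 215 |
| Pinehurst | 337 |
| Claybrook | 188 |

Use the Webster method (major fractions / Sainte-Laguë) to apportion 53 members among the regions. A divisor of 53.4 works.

Stonebridge=12, Millford=18, Rivermont=5, Oakdale=4, Fernley=4, Pinehurst=6, Claybrook=4

With modified divisor 53.4: modified quotas Stonebridge 11.704, Millford 17.809, Rivermont 5.468, Oakdale 4.120, Fernley 4.026, Pinehurst 6.311, Claybrook 3.521.
Rounding to the nearest integer: Stonebridge 12, Millford 18, Rivermont 5, Oakdale 4, Fernley 4, Pinehurst 6, Claybrook 4 (total 53).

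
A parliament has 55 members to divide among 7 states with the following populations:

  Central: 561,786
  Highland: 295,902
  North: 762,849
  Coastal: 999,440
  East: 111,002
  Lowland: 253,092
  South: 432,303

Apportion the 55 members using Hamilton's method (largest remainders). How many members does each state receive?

Standard divisor: 3416374 ÷ 55 ≈ 62115.891.
Standard quotas: Central 9.0442, Highland 4.7637, North 12.2811, Coastal 16.0899, East 1.7870, Lowland 4.0745, South 6.9596.
Lower quotas: Central 9, Highland 4, North 12, Coastal 16, East 1, Lowland 4, South 6 (sum 52, leaving 3 seats).
Remainders in descending order: South 0.9596, East 0.7870, Highland 0.7637, North 0.2811, Coastal 0.0899, Lowland 0.0745, Central 0.0442.
Largest remainders: South, East, Highland receive the extra seats.

Central 9, Highland 5, North 12, Coastal 16, East 2, Lowland 4, South 7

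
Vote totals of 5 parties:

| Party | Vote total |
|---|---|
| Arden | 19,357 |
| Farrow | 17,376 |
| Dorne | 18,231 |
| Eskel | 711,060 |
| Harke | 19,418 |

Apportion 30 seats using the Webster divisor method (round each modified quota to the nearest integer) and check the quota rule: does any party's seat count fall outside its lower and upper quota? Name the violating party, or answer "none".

Eskel

Standard quotas: Arden 0.739, Farrow 0.664, Dorne 0.696, Eskel 27.159, Harke 0.742.
Webster allocation: Arden 1, Farrow 1, Dorne 1, Eskel 26, Harke 1.
Eskel has quota 27.159 (lower 27, upper 28) but receives 26 — outside the quota interval.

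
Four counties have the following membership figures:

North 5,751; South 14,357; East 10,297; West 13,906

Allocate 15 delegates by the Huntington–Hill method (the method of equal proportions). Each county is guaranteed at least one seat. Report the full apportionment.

With divisor 3041: modified quotas North 1.891, South 4.721, East 3.386, West 4.573.
Geometric-mean thresholds: North √(1·2)=1.414, South √(4·5)=4.472, East √(3·4)=3.464, West √(4·5)=4.472.
Each quota rounded against its threshold gives North 2, South 5, East 3, West 5 (total 15).

North 2; South 5; East 3; West 5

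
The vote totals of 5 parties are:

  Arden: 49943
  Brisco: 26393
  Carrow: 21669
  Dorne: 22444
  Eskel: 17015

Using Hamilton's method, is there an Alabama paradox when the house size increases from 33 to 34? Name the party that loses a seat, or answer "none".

none

At 33 seats: Arden 12, Brisco 6, Carrow 5, Dorne 6, Eskel 4.
At 34 seats: Arden 12, Brisco 7, Carrow 5, Dorne 6, Eskel 4.
No party's allocation decreased.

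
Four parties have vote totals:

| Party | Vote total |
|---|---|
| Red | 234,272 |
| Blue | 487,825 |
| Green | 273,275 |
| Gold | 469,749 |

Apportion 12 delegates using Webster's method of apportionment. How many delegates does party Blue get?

Standard divisor 1465121/12 ≈ 122093.417; standard quotas: Red 1.919, Blue 3.996, Green 2.238, Gold 3.847.
Rounding to the nearest integer gives Red 2, Blue 4, Green 2, Gold 4 — total 12, matching the house size, so no adjustment is needed.
Blue receives 4.

4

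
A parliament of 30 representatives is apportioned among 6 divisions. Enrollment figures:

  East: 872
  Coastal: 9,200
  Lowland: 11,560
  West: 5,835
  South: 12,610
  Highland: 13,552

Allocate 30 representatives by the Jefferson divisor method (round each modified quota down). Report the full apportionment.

Standard divisor 53629/30 ≈ 1787.633; standard quotas: East 0.488, Coastal 5.146, Lowland 6.467, West 3.264, South 7.054, Highland 7.581.
Rounding down gives 0, 5, 6, 3, 7, 7 = 28 seats, so the divisor must be adjusted.
With modified divisor 1600: modified quotas East 0.545, Coastal 5.750, Lowland 7.225, West 3.647, South 7.881, Highland 8.470.
Rounding down: East 0, Coastal 5, Lowland 7, West 3, South 7, Highland 8 (total 30).

East: 0, Coastal: 5, Lowland: 7, West: 3, South: 7, Highland: 8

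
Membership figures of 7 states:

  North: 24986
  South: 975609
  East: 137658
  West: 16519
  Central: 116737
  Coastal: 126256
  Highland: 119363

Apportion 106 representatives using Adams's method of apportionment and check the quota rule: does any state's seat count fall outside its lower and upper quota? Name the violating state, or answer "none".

South

Standard quotas: North 1.746, South 68.165, East 9.618, West 1.154, Central 8.156, Coastal 8.821, Highland 8.340.
Adams allocation: North 2, South 66, East 10, West 2, Central 8, Coastal 9, Highland 9.
South has quota 68.165 (lower 68, upper 69) but receives 66 — outside the quota interval.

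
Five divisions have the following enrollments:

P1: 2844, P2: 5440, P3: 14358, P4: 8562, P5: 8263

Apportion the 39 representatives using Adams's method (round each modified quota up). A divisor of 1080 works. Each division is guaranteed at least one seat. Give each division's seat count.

With modified divisor 1080: modified quotas P1 2.633, P2 5.037, P3 13.294, P4 7.928, P5 7.651.
Rounding up: P1 3, P2 6, P3 14, P4 8, P5 8 (total 39).

P1 3, P2 6, P3 14, P4 8, P5 8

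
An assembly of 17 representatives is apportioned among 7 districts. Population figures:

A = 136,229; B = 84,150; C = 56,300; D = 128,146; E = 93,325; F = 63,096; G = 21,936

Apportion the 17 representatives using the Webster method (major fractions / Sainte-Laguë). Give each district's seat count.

A: 4; B: 2; C: 2; D: 3; E: 3; F: 2; G: 1

Standard divisor 583182/17 ≈ 34304.824; standard quotas: A 3.971, B 2.453, C 1.641, D 3.736, E 2.720, F 1.839, G 0.639.
Rounding to the nearest integer gives 4, 2, 2, 4, 3, 2, 1 = 18 seats, so the divisor must be adjusted.
With modified divisor 37000: modified quotas A 3.682, B 2.274, C 1.522, D 3.463, E 2.522, F 1.705, G 0.593.
Rounding to the nearest integer: A 4, B 2, C 2, D 3, E 3, F 2, G 1 (total 17).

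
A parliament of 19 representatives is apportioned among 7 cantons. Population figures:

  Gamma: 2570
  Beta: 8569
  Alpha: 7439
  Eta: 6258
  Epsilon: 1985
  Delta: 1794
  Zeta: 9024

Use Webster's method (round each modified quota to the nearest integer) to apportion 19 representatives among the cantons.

Gamma=1, Beta=4, Alpha=4, Eta=3, Epsilon=1, Delta=1, Zeta=5

Standard divisor 37639/19 ≈ 1981; standard quotas: Gamma 1.297, Beta 4.326, Alpha 3.755, Eta 3.159, Epsilon 1.002, Delta 0.906, Zeta 4.555.
Rounding to the nearest integer gives Gamma 1, Beta 4, Alpha 4, Eta 3, Epsilon 1, Delta 1, Zeta 5 — total 19, matching the house size, so no adjustment is needed.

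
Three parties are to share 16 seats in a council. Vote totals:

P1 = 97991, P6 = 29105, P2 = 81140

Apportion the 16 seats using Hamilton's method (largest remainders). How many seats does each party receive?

Standard divisor: 208236 ÷ 16 ≈ 13014.75.
Standard quotas: P1 7.5292, P6 2.2363, P2 6.2345.
Lower quotas: P1 7, P6 2, P2 6 (sum 15, leaving 1 seat).
Remainders in descending order: P1 0.5292, P6 0.2363, P2 0.2345.
Largest remainder: P1 receives the extra seat.

P1=8, P6=2, P2=6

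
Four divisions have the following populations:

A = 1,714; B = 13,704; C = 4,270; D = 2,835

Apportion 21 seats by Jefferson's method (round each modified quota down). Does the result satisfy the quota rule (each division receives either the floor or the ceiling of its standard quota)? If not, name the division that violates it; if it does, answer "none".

B

Standard quotas: A 1.598, B 12.777, C 3.981, D 2.643.
Jefferson allocation: A 1, B 14, C 4, D 2.
B has quota 12.777 (lower 12, upper 13) but receives 14 — outside the quota interval.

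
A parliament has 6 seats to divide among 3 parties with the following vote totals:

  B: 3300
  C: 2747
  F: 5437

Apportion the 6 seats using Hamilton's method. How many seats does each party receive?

Standard divisor: 11484 ÷ 6 = 1914.
Standard quotas: B 1.7241, C 1.4352, F 2.8406.
Lower quotas: B 1, C 1, F 2 (sum 4, leaving 2 seats).
Remainders in descending order: F 0.8406, B 0.7241, C 0.4352.
Largest remainders: F, B receive the extra seats.

B: 2, C: 1, F: 3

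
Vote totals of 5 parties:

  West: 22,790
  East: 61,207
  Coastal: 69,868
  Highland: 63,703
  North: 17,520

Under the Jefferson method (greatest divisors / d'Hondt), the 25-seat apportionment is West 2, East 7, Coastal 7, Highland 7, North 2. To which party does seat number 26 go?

Coastal

Priority for the next seat is population ÷ (current seats + 1).
Priorities: West 7596.667, East 7650.875, Coastal 8733.500, Highland 7962.875, North 5840.000.
Highest priority: Coastal.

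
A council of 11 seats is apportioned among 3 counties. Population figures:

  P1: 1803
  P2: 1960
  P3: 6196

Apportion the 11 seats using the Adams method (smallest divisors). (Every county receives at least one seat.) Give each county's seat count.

Standard divisor 9959/11 ≈ 905.364; standard quotas: P1 1.991, P2 2.165, P3 6.844.
Rounding up gives 2, 3, 7 = 12 seats, so the divisor must be adjusted.
With modified divisor 1000: modified quotas P1 1.803, P2 1.960, P3 6.196.
Rounding up: P1 2, P2 2, P3 7 (total 11).

P1: 2; P2: 2; P3: 7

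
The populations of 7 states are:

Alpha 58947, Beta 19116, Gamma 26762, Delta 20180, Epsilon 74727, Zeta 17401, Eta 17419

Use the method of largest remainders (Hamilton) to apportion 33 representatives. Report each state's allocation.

Alpha: 8, Beta: 3, Gamma: 4, Delta: 3, Epsilon: 11, Zeta: 2, Eta: 2

Standard divisor: 234552 ÷ 33 ≈ 7107.636.
Standard quotas: Alpha 8.2935, Beta 2.6895, Gamma 3.7652, Delta 2.8392, Epsilon 10.5136, Zeta 2.4482, Eta 2.4507.
Lower quotas: Alpha 8, Beta 2, Gamma 3, Delta 2, Epsilon 10, Zeta 2, Eta 2 (sum 29, leaving 4 seats).
Remainders in descending order: Delta 0.8392, Gamma 0.7652, Beta 0.6895, Epsilon 0.5136, Eta 0.4507, Zeta 0.4482, Alpha 0.2935.
Largest remainders: Delta, Gamma, Beta, Epsilon receive the extra seats.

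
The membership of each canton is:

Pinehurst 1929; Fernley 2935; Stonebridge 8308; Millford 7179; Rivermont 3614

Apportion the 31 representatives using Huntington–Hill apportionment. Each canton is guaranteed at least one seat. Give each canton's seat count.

With divisor 790: modified quotas Pinehurst 2.442, Fernley 3.715, Stonebridge 10.516, Millford 9.087, Rivermont 4.575.
Geometric-mean thresholds: Pinehurst √(2·3)=2.449, Fernley √(3·4)=3.464, Stonebridge √(10·11)=10.488, Millford √(9·10)=9.487, Rivermont √(4·5)=4.472.
Each quota rounded against its threshold gives Pinehurst 2, Fernley 4, Stonebridge 11, Millford 9, Rivermont 5 (total 31).

Pinehurst=2; Fernley=4; Stonebridge=11; Millford=9; Rivermont=5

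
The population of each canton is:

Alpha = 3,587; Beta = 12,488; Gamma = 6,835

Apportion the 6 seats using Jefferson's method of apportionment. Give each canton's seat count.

Standard divisor 22910/6 ≈ 3818.333; standard quotas: Alpha 0.939, Beta 3.271, Gamma 1.790.
Rounding down gives 0, 3, 1 = 4 seats, so the divisor must be adjusted.
With modified divisor 3300: modified quotas Alpha 1.087, Beta 3.784, Gamma 2.071.
Rounding down: Alpha 1, Beta 3, Gamma 2 (total 6).

Alpha 1, Beta 3, Gamma 2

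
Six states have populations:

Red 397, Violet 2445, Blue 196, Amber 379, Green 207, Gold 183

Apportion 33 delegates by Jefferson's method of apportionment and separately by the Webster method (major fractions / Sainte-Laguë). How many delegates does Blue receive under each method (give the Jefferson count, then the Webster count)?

1 and 2

Jefferson: Red 3, Violet 23, Blue 1, Amber 3, Green 2, Gold 1.
Webster: Red 3, Violet 21, Blue 2, Amber 3, Green 2, Gold 2.
Blue gets 1 under Jefferson and 2 under Webster.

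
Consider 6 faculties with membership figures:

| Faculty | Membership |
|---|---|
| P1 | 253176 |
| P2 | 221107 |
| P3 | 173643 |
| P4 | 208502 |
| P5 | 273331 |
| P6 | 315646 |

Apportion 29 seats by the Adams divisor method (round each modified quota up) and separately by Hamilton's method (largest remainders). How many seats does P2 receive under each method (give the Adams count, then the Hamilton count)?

5 and 4

Adams: P1 5, P2 5, P3 4, P4 4, P5 5, P6 6.
Hamilton: P1 5, P2 4, P3 4, P4 4, P5 6, P6 6.
P2 gets 5 under Adams and 4 under Hamilton.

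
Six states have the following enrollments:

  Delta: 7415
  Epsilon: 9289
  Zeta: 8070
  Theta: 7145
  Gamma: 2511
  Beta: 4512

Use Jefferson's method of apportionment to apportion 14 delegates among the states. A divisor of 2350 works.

With modified divisor 2350: modified quotas Delta 3.155, Epsilon 3.953, Zeta 3.434, Theta 3.040, Gamma 1.069, Beta 1.920.
Rounding down: Delta 3, Epsilon 3, Zeta 3, Theta 3, Gamma 1, Beta 1 (total 14).

Delta=3; Epsilon=3; Zeta=3; Theta=3; Gamma=1; Beta=1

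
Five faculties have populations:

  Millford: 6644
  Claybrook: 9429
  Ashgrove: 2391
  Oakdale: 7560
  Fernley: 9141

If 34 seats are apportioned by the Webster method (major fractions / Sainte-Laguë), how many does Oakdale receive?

7

Standard divisor 35165/34 ≈ 1034.265; standard quotas: Millford 6.424, Claybrook 9.117, Ashgrove 2.312, Oakdale 7.310, Fernley 8.838.
Rounding to the nearest integer gives 6, 9, 2, 7, 9 = 33 seats, so the divisor must be adjusted.
With modified divisor 1015: modified quotas Millford 6.546, Claybrook 9.290, Ashgrove 2.356, Oakdale 7.448, Fernley 9.006.
Rounding to the nearest integer: Millford 7, Claybrook 9, Ashgrove 2, Oakdale 7, Fernley 9 (total 34).
Oakdale receives 7.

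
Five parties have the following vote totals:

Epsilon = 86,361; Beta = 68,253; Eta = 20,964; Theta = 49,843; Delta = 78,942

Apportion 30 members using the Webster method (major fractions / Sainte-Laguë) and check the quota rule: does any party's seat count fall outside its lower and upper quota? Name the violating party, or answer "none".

Standard quotas: Epsilon 8.512, Beta 6.727, Eta 2.066, Theta 4.913, Delta 7.781.
Webster allocation: Epsilon 8, Beta 7, Eta 2, Theta 5, Delta 8.
Every allocation lies between the lower and upper quota.

none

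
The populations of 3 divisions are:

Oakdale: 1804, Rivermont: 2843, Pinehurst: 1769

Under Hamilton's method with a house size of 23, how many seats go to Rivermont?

10

Standard divisor: 6416 ÷ 23 ≈ 278.957.
Standard quotas: Oakdale 6.467, Rivermont 10.192, Pinehurst 6.341.
Lower quotas: Oakdale 6, Rivermont 10, Pinehurst 6 (sum 22, leaving 1 seat).
Remainders in descending order: Oakdale 0.467, Pinehurst 0.341, Rivermont 0.192.
The surplus seat goes to Oakdale.
Rivermont receives 10.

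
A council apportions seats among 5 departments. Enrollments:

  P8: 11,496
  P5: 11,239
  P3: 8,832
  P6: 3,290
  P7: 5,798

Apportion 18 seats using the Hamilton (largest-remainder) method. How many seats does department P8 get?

Standard divisor: 40655 ÷ 18 ≈ 2258.611.
Standard quotas: P8 5.0899, P5 4.9761, P3 3.9104, P6 1.4566, P7 2.5671.
Lower quotas: P8 5, P5 4, P3 3, P6 1, P7 2 (sum 15, leaving 3 seats).
Remainders in descending order: P5 0.9761, P3 0.9104, P7 0.5671, P6 0.4566, P8 0.0899.
Largest remainders: P5, P3, P7 receive the extra seats.
P8 receives 5.

5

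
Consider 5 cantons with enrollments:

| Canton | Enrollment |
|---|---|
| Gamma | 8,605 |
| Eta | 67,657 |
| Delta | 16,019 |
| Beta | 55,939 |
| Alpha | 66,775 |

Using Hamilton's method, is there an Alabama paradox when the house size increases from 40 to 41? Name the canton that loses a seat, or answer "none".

Gamma

At 40 seats: Gamma 2, Eta 13, Delta 3, Beta 10, Alpha 12.
At 41 seats: Gamma 1, Eta 13, Delta 3, Beta 11, Alpha 13.
Gamma drops from 2 to 1.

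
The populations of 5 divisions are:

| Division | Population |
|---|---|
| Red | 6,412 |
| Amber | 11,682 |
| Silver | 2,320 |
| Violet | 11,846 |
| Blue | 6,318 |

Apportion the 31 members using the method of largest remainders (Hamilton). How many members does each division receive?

Total 38578; standard divisor 38578/31 ≈ 1244.452.
Standard quotas: Red 5.1525, Amber 9.3873, Silver 1.8643, Violet 9.5191, Blue 5.0769.
Lower quotas: Red 5, Amber 9, Silver 1, Violet 9, Blue 5 (sum 29, leaving 2 seats).
Remainders in descending order: Silver 0.8643, Violet 0.5191, Amber 0.3873, Red 0.1525, Blue 0.0769.
Largest remainders: Silver, Violet receive the extra seats.

Red 5; Amber 9; Silver 2; Violet 10; Blue 5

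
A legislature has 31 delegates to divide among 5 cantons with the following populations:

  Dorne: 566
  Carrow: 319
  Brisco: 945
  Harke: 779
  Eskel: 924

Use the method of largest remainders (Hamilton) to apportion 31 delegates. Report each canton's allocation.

The standard divisor is 3533/31 ≈ 113.968.
Standard quotas: Dorne 4.966, Carrow 2.799, Brisco 8.292, Harke 6.835, Eskel 8.108.
Lower quotas: Dorne 4, Carrow 2, Brisco 8, Harke 6, Eskel 8 (sum 28, leaving 3 seats).
Remainders in descending order: Dorne 0.966, Harke 0.835, Carrow 0.799, Brisco 0.292, Eskel 0.108.
Largest remainders: Dorne, Harke, Carrow receive the extra seats.

Dorne=5; Carrow=3; Brisco=8; Harke=7; Eskel=8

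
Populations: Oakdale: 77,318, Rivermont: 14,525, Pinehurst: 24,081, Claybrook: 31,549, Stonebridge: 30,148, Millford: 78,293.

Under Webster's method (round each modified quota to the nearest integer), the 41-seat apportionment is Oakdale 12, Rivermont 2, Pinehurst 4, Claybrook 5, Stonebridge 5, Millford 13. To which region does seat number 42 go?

Priority for the next seat is population ÷ (current seats + 0.5).
Priorities: Oakdale 6185.440, Rivermont 5810.000, Pinehurst 5351.333, Claybrook 5736.182, Stonebridge 5481.455, Millford 5799.481.
Highest priority: Oakdale.

Oakdale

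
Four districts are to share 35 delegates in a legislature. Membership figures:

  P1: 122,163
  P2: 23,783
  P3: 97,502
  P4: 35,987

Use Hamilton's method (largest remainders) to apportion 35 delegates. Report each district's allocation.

P1=15, P2=3, P3=12, P4=5

The standard divisor is 279435/35 ≈ 7983.857.
Standard quotas: P1 15.3013, P2 2.9789, P3 12.2124, P4 4.5075.
Lower quotas: P1 15, P2 2, P3 12, P4 4 (sum 33, leaving 2 seats).
Remainders in descending order: P2 0.9789, P4 0.5075, P1 0.3013, P3 0.2124.
Largest remainders: P2, P4 receive the extra seats.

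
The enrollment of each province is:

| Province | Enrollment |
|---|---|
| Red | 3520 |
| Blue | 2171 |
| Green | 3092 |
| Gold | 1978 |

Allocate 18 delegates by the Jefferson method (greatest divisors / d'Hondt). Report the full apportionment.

Standard divisor 10761/18 ≈ 597.833; standard quotas: Red 5.888, Blue 3.631, Green 5.172, Gold 3.309.
Rounding down gives 5, 3, 5, 3 = 16 seats, so the divisor must be adjusted.
With modified divisor 530: modified quotas Red 6.642, Blue 4.096, Green 5.834, Gold 3.732.
Rounding down: Red 6, Blue 4, Green 5, Gold 3 (total 18).

Red 6, Blue 4, Green 5, Gold 3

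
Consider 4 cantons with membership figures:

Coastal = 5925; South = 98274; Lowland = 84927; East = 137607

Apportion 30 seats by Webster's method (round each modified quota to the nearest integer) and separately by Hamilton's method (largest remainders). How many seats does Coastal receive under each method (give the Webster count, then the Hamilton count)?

1 and 0

Webster: Coastal 1, South 9, Lowland 8, East 12.
Hamilton: Coastal 0, South 9, Lowland 8, East 13.
Coastal gets 1 under Webster and 0 under Hamilton.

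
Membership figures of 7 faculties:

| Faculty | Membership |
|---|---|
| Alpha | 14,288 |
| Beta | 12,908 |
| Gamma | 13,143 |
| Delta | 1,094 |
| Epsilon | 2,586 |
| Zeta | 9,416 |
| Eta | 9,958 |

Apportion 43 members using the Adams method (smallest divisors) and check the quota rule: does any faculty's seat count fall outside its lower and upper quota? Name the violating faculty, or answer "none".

Standard quotas: Alpha 9.692, Beta 8.756, Gamma 8.915, Delta 0.742, Epsilon 1.754, Zeta 6.387, Eta 6.755.
Adams allocation: Alpha 9, Beta 9, Gamma 9, Delta 1, Epsilon 2, Zeta 6, Eta 7.
Every allocation lies between the lower and upper quota.

none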